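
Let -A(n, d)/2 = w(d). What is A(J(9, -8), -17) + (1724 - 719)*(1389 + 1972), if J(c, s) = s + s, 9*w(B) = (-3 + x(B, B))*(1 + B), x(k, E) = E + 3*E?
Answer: 30397973/9 ≈ 3.3776e+6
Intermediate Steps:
x(k, E) = 4*E
w(B) = (1 + B)*(-3 + 4*B)/9 (w(B) = ((-3 + 4*B)*(1 + B))/9 = ((1 + B)*(-3 + 4*B))/9 = (1 + B)*(-3 + 4*B)/9)
J(c, s) = 2*s
A(n, d) = 2/3 - 8*d**2/9 - 2*d/9 (A(n, d) = -2*(-1/3 + d/9 + 4*d**2/9) = 2/3 - 8*d**2/9 - 2*d/9)
A(J(9, -8), -17) + (1724 - 719)*(1389 + 1972) = (2/3 - 8/9*(-17)**2 - 2/9*(-17)) + (1724 - 719)*(1389 + 1972) = (2/3 - 8/9*289 + 34/9) + 1005*3361 = (2/3 - 2312/9 + 34/9) + 3377805 = -2272/9 + 3377805 = 30397973/9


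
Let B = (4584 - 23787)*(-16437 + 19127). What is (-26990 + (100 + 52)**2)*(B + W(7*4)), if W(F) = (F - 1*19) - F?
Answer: 200735561854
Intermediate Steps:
B = -51656070 (B = -19203*2690 = -51656070)
W(F) = -19 (W(F) = (F - 19) - F = (-19 + F) - F = -19)
(-26990 + (100 + 52)**2)*(B + W(7*4)) = (-26990 + (100 + 52)**2)*(-51656070 - 19) = (-26990 + 152**2)*(-51656089) = (-26990 + 23104)*(-51656089) = -3886*(-51656089) = 200735561854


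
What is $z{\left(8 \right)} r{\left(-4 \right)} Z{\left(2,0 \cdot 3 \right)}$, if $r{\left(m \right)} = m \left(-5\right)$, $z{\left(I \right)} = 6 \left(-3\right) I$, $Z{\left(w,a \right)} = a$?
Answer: $0$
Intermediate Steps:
$z{\left(I \right)} = - 18 I$
$r{\left(m \right)} = - 5 m$
$z{\left(8 \right)} r{\left(-4 \right)} Z{\left(2,0 \cdot 3 \right)} = \left(-18\right) 8 \left(\left(-5\right) \left(-4\right)\right) 0 \cdot 3 = \left(-144\right) 20 \cdot 0 = \left(-2880\right) 0 = 0$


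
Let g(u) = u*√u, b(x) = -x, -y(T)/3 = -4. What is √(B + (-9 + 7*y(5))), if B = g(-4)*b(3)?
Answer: √(75 + 24*I) ≈ 8.7677 + 1.3687*I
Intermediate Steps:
y(T) = 12 (y(T) = -3*(-4) = 12)
g(u) = u^(3/2)
B = 24*I (B = (-4)^(3/2)*(-1*3) = -8*I*(-3) = 24*I ≈ 24.0*I)
√(B + (-9 + 7*y(5))) = √(24*I + (-9 + 7*12)) = √(24*I + (-9 + 84)) = √(24*I + 75) = √(75 + 24*I)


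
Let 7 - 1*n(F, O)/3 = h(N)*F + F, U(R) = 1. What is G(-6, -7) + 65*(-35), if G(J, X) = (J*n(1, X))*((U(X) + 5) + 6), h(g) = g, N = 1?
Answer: -3355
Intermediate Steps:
n(F, O) = 21 - 6*F (n(F, O) = 21 - 3*(1*F + F) = 21 - 3*(F + F) = 21 - 6*F)
G(J, X) = 180*J (G(J, X) = (J*(21 - 6*1))*((1 + 5) + 6) = (J*(21 - 6))*(6 + 6) = (J*15)*12 = (15*J)*12 = 180*J)
G(-6, -7) + 65*(-35) = 180*(-6) + 65*(-35) = -1080 - 2275 = -3355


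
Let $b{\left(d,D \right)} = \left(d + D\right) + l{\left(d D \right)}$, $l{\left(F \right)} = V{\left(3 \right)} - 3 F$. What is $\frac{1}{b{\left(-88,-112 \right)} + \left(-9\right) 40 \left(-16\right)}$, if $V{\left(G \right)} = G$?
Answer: $- \frac{1}{24005} \approx -4.1658 \cdot 10^{-5}$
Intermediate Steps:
$l{\left(F \right)} = 3 - 3 F$
$b{\left(d,D \right)} = 3 + D + d - 3 D d$ ($b{\left(d,D \right)} = \left(d + D\right) - \left(-3 + 3 d D\right) = \left(D + d\right) - \left(-3 + 3 D d\right) = 3 + D + d - 3 D d$)
$\frac{1}{b{\left(-88,-112 \right)} + \left(-9\right) 40 \left(-16\right)} = \frac{1}{\left(3 - 112 - 88 - \left(-336\right) \left(-88\right)\right) + \left(-9\right) 40 \left(-16\right)} = \frac{1}{\left(3 - 112 - 88 - 29568\right) - -5760} = \frac{1}{-29765 + 5760} = \frac{1}{-24005} = - \frac{1}{24005}$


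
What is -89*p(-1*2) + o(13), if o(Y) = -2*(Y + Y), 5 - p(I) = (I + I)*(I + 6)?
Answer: -1921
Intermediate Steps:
p(I) = 5 - 2*I*(6 + I) (p(I) = 5 - (I + I)*(I + 6) = 5 - 2*I*(6 + I))
o(Y) = -4*Y
-89*p(-1*2) + o(13) = -89*(5 - (-12)*2 - 2*(-1*2)²) - 4*13 = -89*(5 - 12*(-2) - 2*(-2)²) - 52 = -89*(5 + 24 - 2*4) - 52 = -89*(5 + 24 - 8) - 52 = -89*21 - 52 = -1869 - 52 = -1921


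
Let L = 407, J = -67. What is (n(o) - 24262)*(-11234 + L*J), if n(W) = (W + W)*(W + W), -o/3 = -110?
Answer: -15837747014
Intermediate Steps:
o = 330 (o = -3*(-110) = 330)
n(W) = 4*W² (n(W) = (2*W)*(2*W) = 4*W²)
(n(o) - 24262)*(-11234 + L*J) = (4*330² - 24262)*(-11234 + 407*(-67)) = (4*108900 - 24262)*(-11234 - 27269) = (435600 - 24262)*(-38503) = 411338*(-38503) = -15837747014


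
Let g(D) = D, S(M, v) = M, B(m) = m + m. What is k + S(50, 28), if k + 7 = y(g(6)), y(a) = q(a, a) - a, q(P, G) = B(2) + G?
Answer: 47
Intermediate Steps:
B(m) = 2*m
q(P, G) = 4 + G (q(P, G) = 2*2 + G = 4 + G)
y(a) = 4 (y(a) = (4 + a) - a = 4)
k = -3 (k = -7 + 4 = -3)
k + S(50, 28) = -3 + 50 = 47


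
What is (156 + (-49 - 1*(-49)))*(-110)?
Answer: -17160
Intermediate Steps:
(156 + (-49 - 1*(-49)))*(-110) = (156 + (-49 + 49))*(-110) = (156 + 0)*(-110) = 156*(-110) = -17160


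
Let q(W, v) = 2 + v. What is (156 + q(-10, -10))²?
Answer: 21904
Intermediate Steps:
(156 + q(-10, -10))² = (156 + (2 - 10))² = (156 - 8)² = 148² = 21904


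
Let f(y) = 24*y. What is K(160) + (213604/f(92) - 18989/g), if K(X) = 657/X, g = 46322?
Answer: 1116589111/11117280 ≈ 100.44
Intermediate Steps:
K(160) + (213604/f(92) - 18989/g) = 657/160 + (213604/((24*92)) - 18989/46322) = 657*(1/160) + (213604/2208 - 18989*1/46322) = 657/160 + (213604*(1/2208) - 18989/46322) = 657/160 + (53401/552 - 18989/46322) = 657/160 + 53546939/555864 = 1116589111/11117280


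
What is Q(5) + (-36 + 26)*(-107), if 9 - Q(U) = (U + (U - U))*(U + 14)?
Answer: 984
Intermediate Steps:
Q(U) = 9 - U*(14 + U) (Q(U) = 9 - (U + (U - U))*(U + 14) = 9 - (U + 0)*(14 + U) = 9 - U*(14 + U))
Q(5) + (-36 + 26)*(-107) = (9 - 1*5² - 14*5) + (-36 + 26)*(-107) = (9 - 1*25 - 70) - 10*(-107) = (9 - 25 - 70) + 1070 = -86 + 1070 = 984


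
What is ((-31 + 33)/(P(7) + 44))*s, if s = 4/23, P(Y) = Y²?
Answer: 8/2139 ≈ 0.0037401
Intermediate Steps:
s = 4/23 (s = 4*(1/23) = 4/23 ≈ 0.17391)
((-31 + 33)/(P(7) + 44))*s = ((-31 + 33)/(7² + 44))*(4/23) = (2/(49 + 44))*(4/23) = (2/93)*(4/23) = 8/2139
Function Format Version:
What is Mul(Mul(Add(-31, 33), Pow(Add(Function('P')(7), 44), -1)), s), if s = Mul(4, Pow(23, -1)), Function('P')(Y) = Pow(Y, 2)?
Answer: Rational(8, 2139) ≈ 0.0037401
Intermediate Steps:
s = Rational(4, 23) (s = Mul(4, Rational(1, 23)) = Rational(4, 23) ≈ 0.17391)
Mul(Mul(Add(-31, 33), Pow(Add(Function('P')(7), 44), -1)), s) = Mul(Mul(Add(-31, 33), Pow(Add(Pow(7, 2), 44), -1)), Rational(4, 23)) = Mul(Mul(2, Pow(Add(49, 44), -1)), Rational(4, 23)) = Mul(Mul(2, Pow(93, -1)), Rational(4, 23)) = Mul(Mul(2, Rational(1, 93)), Rational(4, 23)) = Mul(Rational(2, 93), Rational(4, 23)) = Rational(8, 2139)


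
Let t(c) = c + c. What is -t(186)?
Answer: -372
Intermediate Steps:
t(c) = 2*c
-t(186) = -2*186 = -1*372 = -372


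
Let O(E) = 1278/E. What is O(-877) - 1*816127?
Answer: -715744657/877 ≈ -8.1613e+5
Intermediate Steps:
O(-877) - 1*816127 = 1278/(-877) - 1*816127 = 1278*(-1/877) - 816127 = -1278/877 - 816127 = -715744657/877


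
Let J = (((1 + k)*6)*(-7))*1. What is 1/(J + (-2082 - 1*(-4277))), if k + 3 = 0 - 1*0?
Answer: 1/2279 ≈ 0.00043879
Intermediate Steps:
k = -3 (k = -3 + (0 - 1*0) = -3 + (0 + 0) = -3 + 0 = -3)
J = 84 (J = (((1 - 3)*6)*(-7))*1 = (-2*6*(-7))*1 = -12*(-7)*1 = 84*1 = 84)
1/(J + (-2082 - 1*(-4277))) = 1/(84 + (-2082 - 1*(-4277))) = 1/(84 + (-2082 + 4277)) = 1/(84 + 2195) = 1/2279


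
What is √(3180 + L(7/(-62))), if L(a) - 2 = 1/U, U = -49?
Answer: √155917/7 ≈ 56.409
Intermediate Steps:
L(a) = 97/49 (L(a) = 2 + 1/(-49) = 2 - 1/49 = 97/49)
√(3180 + L(7/(-62))) = √(3180 + 97/49) = √(155917/49) = √155917/7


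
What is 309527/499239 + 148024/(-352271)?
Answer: 35138032081/175867421769 ≈ 0.19980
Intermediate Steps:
309527/499239 + 148024/(-352271) = 309527*(1/499239) + 148024*(-1/352271) = 309527/499239 - 148024/352271 = 35138032081/175867421769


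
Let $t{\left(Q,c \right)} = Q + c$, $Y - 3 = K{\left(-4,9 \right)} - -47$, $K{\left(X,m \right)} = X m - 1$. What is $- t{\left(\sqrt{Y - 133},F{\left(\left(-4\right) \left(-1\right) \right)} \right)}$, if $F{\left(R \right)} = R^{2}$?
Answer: $-16 - 2 i \sqrt{30} \approx -16.0 - 10.954 i$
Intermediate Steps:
$K{\left(X,m \right)} = -1 + X m$
$Y = 13$ ($Y = 3 - -10 = 3 + \left(\left(-1 - 36\right) + 47\right) = 3 + \left(-37 + 47\right) = 3 + 10 = 13$)
$- t{\left(\sqrt{Y - 133},F{\left(\left(-4\right) \left(-1\right) \right)} \right)} = - (\sqrt{13 - 133} + \left(\left(-4\right) \left(-1\right)\right)^{2}) = - (\sqrt{-120} + 4^{2}) = - (2 i \sqrt{30} + 16) = - (16 + 2 i \sqrt{30}) = -16 - 2 i \sqrt{30}$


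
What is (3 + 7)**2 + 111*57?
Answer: 6427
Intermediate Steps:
(3 + 7)**2 + 111*57 = 10**2 + 6327 = 100 + 6327 = 6427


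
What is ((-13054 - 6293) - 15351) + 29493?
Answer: -5205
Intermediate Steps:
((-13054 - 6293) - 15351) + 29493 = (-19347 - 15351) + 29493 = -34698 + 29493 = -5205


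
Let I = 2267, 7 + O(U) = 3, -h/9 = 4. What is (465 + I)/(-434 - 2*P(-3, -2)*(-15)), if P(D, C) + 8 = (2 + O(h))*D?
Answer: -1366/247 ≈ -5.5304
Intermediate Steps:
h = -36 (h = -9*4 = -36)
O(U) = -4 (O(U) = -7 + 3 = -4)
P(D, C) = -8 - 2*D (P(D, C) = -8 + (2 - 4)*D = -8 - 2*D)
(465 + I)/(-434 - 2*P(-3, -2)*(-15)) = (465 + 2267)/(-434 - 2*(-8 - 2*(-3))*(-15)) = 2732/(-434 - 2*(-8 + 6)*(-15)) = 2732/(-434 - 2*(-2)*(-15)) = 2732/(-434 + 4*(-15)) = 2732/(-434 - 60) = 2732/(-494) = 2732*(-1/494) = -1366/247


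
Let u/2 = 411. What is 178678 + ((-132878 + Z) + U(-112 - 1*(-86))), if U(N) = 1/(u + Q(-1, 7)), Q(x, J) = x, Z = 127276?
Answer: 142095397/821 ≈ 1.7308e+5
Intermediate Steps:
u = 822 (u = 2*411 = 822)
U(N) = 1/821 (U(N) = 1/(822 - 1) = 1/821)
178678 + ((-132878 + Z) + U(-112 - 1*(-86))) = 178678 + ((-132878 + 127276) + 1/821) = 178678 + (-5602 + 1/821) = 178678 - 4599241/821 = 142095397/821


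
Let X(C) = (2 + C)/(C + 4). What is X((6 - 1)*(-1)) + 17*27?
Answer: 462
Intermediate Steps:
X(C) = (2 + C)/(4 + C)
X((6 - 1)*(-1)) + 17*27 = (2 + (6 - 1)*(-1))/(4 + (6 - 1)*(-1)) + 17*27 = (2 + 5*(-1))/(4 + 5*(-1)) + 459 = (2 - 5)/(4 - 5) + 459 = -3/(-1) + 459 = -1*(-3) + 459 = 3 + 459 = 462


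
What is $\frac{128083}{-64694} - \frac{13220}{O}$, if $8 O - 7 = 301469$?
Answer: $- \frac{1623428141}{696560298} \approx -2.3306$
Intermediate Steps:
$O = \frac{75369}{2}$ ($O = \frac{7}{8} + \frac{1}{8} \cdot 301469 = \frac{7}{8} + \frac{301469}{8} = \frac{75369}{2} \approx 37685.0$)
$\frac{128083}{-64694} - \frac{13220}{O} = \frac{128083}{-64694} - \frac{13220}{\frac{75369}{2}} = 128083 \left(- \frac{1}{64694}\right) - \frac{26440}{75369} = - \frac{128083}{64694} - \frac{26440}{75369} = - \frac{1623428141}{696560298}$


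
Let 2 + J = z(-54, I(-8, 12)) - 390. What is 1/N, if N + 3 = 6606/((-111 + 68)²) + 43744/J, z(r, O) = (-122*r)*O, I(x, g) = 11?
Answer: 33317131/39302785 ≈ 0.84770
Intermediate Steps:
z(r, O) = -122*O*r
J = 72076 (J = -2 + (-122*11*(-54) - 390) = -2 + (72468 - 390) = -2 + 72078 = 72076)
N = 39302785/33317131 (N = -3 + (6606/((-111 + 68)²) + 43744/72076) = -3 + (6606/((-43)²) + 43744*(1/72076)) = -3 + (6606/1849 + 10936/18019) = -3 + 139254178/33317131 = 39302785/33317131 ≈ 1.1797)
1/N = 1/(39302785/33317131) = 33317131/39302785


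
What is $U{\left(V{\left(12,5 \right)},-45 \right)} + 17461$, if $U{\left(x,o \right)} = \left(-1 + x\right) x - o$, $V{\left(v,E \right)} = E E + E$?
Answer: $18376$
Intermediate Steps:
$V{\left(v,E \right)} = E + E^{2}$ ($V{\left(v,E \right)} = E^{2} + E = E + E^{2}$)
$U{\left(x,o \right)} = - o + x \left(-1 + x\right)$ ($U{\left(x,o \right)} = x \left(-1 + x\right) - o = - o + x \left(-1 + x\right)$)
$U{\left(V{\left(12,5 \right)},-45 \right)} + 17461 = \left(\left(5 \left(1 + 5\right)\right)^{2} - -45 - 5 \left(1 + 5\right)\right) + 17461 = \left(\left(5 \cdot 6\right)^{2} + 45 - 5 \cdot 6\right) + 17461 = \left(30^{2} + 45 - 30\right) + 17461 = \left(900 + 45 - 30\right) + 17461 = 915 + 17461 = 18376$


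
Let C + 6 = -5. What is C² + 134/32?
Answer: 2003/16 ≈ 125.19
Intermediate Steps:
C = -11 (C = -6 - 5 = -11)
C² + 134/32 = (-11)² + 134/32 = 121 + 134*(1/32) = 121 + 67/16 = 2003/16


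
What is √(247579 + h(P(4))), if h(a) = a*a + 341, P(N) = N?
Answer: 8*√3874 ≈ 497.93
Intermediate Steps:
h(a) = 341 + a² (h(a) = a² + 341 = 341 + a²)
√(247579 + h(P(4))) = √(247579 + (341 + 4²)) = √(247579 + (341 + 16)) = √(247579 + 357) = √247936 = 8*√3874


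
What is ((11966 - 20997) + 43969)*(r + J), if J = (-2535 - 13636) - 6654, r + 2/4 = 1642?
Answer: -740109123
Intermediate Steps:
r = 3283/2 (r = -½ + 1642 = 3283/2 ≈ 1641.5)
J = -22825 (J = -16171 - 6654 = -22825)
((11966 - 20997) + 43969)*(r + J) = ((11966 - 20997) + 43969)*(3283/2 - 22825) = (-9031 + 43969)*(-42367/2) = 34938*(-42367/2) = -740109123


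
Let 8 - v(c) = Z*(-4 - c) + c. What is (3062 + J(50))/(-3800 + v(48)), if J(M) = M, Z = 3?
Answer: -778/921 ≈ -0.84473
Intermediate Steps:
v(c) = 20 + 2*c (v(c) = 8 - (3*(-4 - c) + c) = 8 - ((-12 - 3*c) + c) = 8 - (-12 - 2*c) = 8 + (12 + 2*c) = 20 + 2*c)
(3062 + J(50))/(-3800 + v(48)) = (3062 + 50)/(-3800 + (20 + 2*48)) = 3112/(-3800 + (20 + 96)) = 3112/(-3800 + 116) = 3112/(-3684) = 3112*(-1/3684) = -778/921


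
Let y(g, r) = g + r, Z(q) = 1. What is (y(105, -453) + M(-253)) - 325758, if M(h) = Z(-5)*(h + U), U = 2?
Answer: -326357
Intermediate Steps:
M(h) = 2 + h (M(h) = 1*(h + 2) = 1*(2 + h) = 2 + h)
(y(105, -453) + M(-253)) - 325758 = ((105 - 453) + (2 - 253)) - 325758 = (-348 - 251) - 325758 = -599 - 325758 = -326357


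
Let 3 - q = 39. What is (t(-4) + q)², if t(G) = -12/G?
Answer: 1089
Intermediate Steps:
q = -36 (q = 3 - 1*39 = 3 - 39 = -36)
(t(-4) + q)² = (-12/(-4) - 36)² = (-12*(-¼) - 36)² = (3 - 36)² = (-33)² = 1089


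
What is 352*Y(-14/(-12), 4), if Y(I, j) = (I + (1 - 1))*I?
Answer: 4312/9 ≈ 479.11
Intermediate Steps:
Y(I, j) = I**2 (Y(I, j) = (I + 0)*I = I*I = I**2)
352*Y(-14/(-12), 4) = 352*(-14/(-12))**2 = 352*(-14*(-1/12))**2 = 352*(7/6)**2 = 352*(49/36) = 4312/9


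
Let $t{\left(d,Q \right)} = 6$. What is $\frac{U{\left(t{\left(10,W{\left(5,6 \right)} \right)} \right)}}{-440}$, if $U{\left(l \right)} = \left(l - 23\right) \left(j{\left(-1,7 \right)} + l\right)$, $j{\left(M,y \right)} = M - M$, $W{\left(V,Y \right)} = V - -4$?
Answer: $\frac{51}{220} \approx 0.23182$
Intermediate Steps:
$W{\left(V,Y \right)} = 4 + V$ ($W{\left(V,Y \right)} = V + 4 = 4 + V$)
$j{\left(M,y \right)} = 0$
$U{\left(l \right)} = l \left(-23 + l\right)$ ($U{\left(l \right)} = \left(l - 23\right) \left(0 + l\right) = \left(-23 + l\right) l = l \left(-23 + l\right)$)
$\frac{U{\left(t{\left(10,W{\left(5,6 \right)} \right)} \right)}}{-440} = \frac{6 \left(-23 + 6\right)}{-440} = 6 \left(-17\right) \left(- \frac{1}{440}\right) = \left(-102\right) \left(- \frac{1}{440}\right) = \frac{51}{220}$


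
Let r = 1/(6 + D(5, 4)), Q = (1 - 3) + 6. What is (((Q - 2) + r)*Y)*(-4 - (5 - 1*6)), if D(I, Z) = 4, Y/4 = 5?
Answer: -126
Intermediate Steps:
Y = 20 (Y = 4*5 = 20)
Q = 4 (Q = -2 + 6 = 4)
r = ⅒ (r = 1/(6 + 4) = 1/10 = ⅒ ≈ 0.10000)
(((Q - 2) + r)*Y)*(-4 - (5 - 1*6)) = (((4 - 2) + ⅒)*20)*(-4 - (5 - 1*6)) = ((2 + ⅒)*20)*(-4 - (5 - 6)) = ((21/10)*20)*(-4 - 1*(-1)) = 42*(-4 + 1) = 42*(-3) = -126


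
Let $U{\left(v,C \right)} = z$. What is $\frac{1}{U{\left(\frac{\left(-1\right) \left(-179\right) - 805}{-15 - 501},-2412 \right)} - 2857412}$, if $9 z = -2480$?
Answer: $- \frac{9}{25719188} \approx -3.4993 \cdot 10^{-7}$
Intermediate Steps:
$z = - \frac{2480}{9}$ ($z = \frac{1}{9} \left(-2480\right) = - \frac{2480}{9} \approx -275.56$)
$U{\left(v,C \right)} = - \frac{2480}{9}$
$\frac{1}{U{\left(\frac{\left(-1\right) \left(-179\right) - 805}{-15 - 501},-2412 \right)} - 2857412} = \frac{1}{- \frac{2480}{9} - 2857412} = \frac{1}{- \frac{25719188}{9}} = - \frac{9}{25719188}$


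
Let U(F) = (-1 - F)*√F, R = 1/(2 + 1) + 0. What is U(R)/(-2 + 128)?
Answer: -2*√3/567 ≈ -0.0061095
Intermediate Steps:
R = ⅓ (R = 1/3 + 0 = ⅓ + 0 = ⅓ ≈ 0.33333)
U(F) = √F*(-1 - F)
U(R)/(-2 + 128) = (√(⅓)*(-1 - 1*⅓))/(-2 + 128) = ((√3/3)*(-1 - ⅓))/126 = ((√3/3)*(-4/3))*(1/126) = -4*√3/9*(1/126) = -2*√3/567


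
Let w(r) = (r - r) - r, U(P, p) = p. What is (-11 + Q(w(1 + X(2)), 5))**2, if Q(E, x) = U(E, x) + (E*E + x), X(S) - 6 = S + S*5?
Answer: 129600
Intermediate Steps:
X(S) = 6 + 6*S (X(S) = 6 + (S + S*5) = 6 + (S + 5*S) = 6 + 6*S)
w(r) = -r (w(r) = 0 - r = -r)
Q(E, x) = E**2 + 2*x (Q(E, x) = x + (E*E + x) = x + (E**2 + x) = x + (x + E**2) = E**2 + 2*x)
(-11 + Q(w(1 + X(2)), 5))**2 = (-11 + ((-(1 + (6 + 6*2)))**2 + 2*5))**2 = (-11 + ((-(1 + (6 + 12)))**2 + 10))**2 = (-11 + ((-(1 + 18))**2 + 10))**2 = (-11 + ((-1*19)**2 + 10))**2 = (-11 + ((-19)**2 + 10))**2 = (-11 + (361 + 10))**2 = (-11 + 371)**2 = 360**2 = 129600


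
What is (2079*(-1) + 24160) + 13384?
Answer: 35465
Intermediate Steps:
(2079*(-1) + 24160) + 13384 = (-2079 + 24160) + 13384 = 22081 + 13384 = 35465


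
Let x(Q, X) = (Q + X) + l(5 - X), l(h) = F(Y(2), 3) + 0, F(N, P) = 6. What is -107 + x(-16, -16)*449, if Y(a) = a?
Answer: -11781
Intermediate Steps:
l(h) = 6 (l(h) = 6 + 0 = 6)
x(Q, X) = 6 + Q + X (x(Q, X) = (Q + X) + 6 = 6 + Q + X)
-107 + x(-16, -16)*449 = -107 + (6 - 16 - 16)*449 = -107 - 26*449 = -107 - 11674 = -11781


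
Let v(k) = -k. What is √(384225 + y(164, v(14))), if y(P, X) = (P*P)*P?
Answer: √4795169 ≈ 2189.8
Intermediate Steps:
y(P, X) = P³ (y(P, X) = P²*P = P³)
√(384225 + y(164, v(14))) = √(384225 + 164³) = √(384225 + 4410944) = √4795169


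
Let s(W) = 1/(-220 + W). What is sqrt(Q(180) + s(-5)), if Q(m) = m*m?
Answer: sqrt(7289999)/15 ≈ 180.00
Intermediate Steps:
Q(m) = m**2
sqrt(Q(180) + s(-5)) = sqrt(180**2 + 1/(-220 - 5)) = sqrt(32400 + 1/(-225)) = sqrt(32400 - 1/225) = sqrt(7289999/225) = sqrt(7289999)/15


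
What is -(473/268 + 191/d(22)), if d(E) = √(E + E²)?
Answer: -473/268 - 191*√506/506 ≈ -10.256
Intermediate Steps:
-(473/268 + 191/d(22)) = -(473/268 + 191/(√(22*(1 + 22)))) = -(473*(1/268) + 191/(√(22*23))) = -(473/268 + 191/(√506)) = -(473/268 + 191*(√506/506)) = -(473/268 + 191*√506/506) = -473/268 - 191*√506/506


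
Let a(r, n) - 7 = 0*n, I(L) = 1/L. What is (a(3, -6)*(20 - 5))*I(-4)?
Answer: -105/4 ≈ -26.250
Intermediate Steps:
a(r, n) = 7 (a(r, n) = 7 + 0*n = 7 + 0 = 7)
(a(3, -6)*(20 - 5))*I(-4) = (7*(20 - 5))/(-4) = (7*15)*(-1/4) = 105*(-1/4) = -105/4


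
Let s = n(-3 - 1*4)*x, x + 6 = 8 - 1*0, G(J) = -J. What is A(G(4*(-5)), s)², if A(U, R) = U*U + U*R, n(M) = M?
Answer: 14400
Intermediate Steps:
x = 2 (x = -6 + (8 - 1*0) = -6 + (8 + 0) = -6 + 8 = 2)
s = -14 (s = (-3 - 1*4)*2 = (-3 - 4)*2 = -7*2 = -14)
A(U, R) = U² + R*U
A(G(4*(-5)), s)² = ((-4*(-5))*(-14 - 4*(-5)))² = ((-1*(-20))*(-14 - 1*(-20)))² = (20*(-14 + 20))² = (20*6)² = 120² = 14400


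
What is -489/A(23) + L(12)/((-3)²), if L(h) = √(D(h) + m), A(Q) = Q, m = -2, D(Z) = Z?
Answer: -489/23 + √10/9 ≈ -20.910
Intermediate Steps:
L(h) = √(-2 + h) (L(h) = √(h - 2) = √(-2 + h))
-489/A(23) + L(12)/((-3)²) = -489/23 + √(-2 + 12)/((-3)²) = -489*1/23 + √10/9 = -489/23 + √10*(⅑) = -489/23 + √10/9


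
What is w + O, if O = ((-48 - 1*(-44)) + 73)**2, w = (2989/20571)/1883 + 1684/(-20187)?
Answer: 177275529581342/37235587671 ≈ 4760.9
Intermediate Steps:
w = -3103320289/37235587671 (w = (2989*(1/20571))*(1/1883) + 1684*(-1/20187) = (2989/20571)*(1/1883) - 1684/20187 = 427/5533599 - 1684/20187 = -3103320289/37235587671 ≈ -0.083343)
O = 4761 (O = ((-48 + 44) + 73)**2 = (-4 + 73)**2 = 69**2 = 4761)
w + O = -3103320289/37235587671 + 4761 = 177275529581342/37235587671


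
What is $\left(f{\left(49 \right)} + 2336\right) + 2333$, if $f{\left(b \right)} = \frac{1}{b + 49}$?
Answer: $\frac{457563}{98} \approx 4669.0$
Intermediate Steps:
$f{\left(b \right)} = \frac{1}{49 + b}$
$\left(f{\left(49 \right)} + 2336\right) + 2333 = \left(\frac{1}{49 + 49} + 2336\right) + 2333 = \left(\frac{1}{98} + 2336\right) + 2333 = \frac{228929}{98} + 2333 = \frac{457563}{98}$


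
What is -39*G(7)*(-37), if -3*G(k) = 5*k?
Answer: -16835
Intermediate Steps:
G(k) = -5*k/3
-39*G(7)*(-37) = -(-65)*7*(-37) = -39*(-35/3)*(-37) = 455*(-37) = -16835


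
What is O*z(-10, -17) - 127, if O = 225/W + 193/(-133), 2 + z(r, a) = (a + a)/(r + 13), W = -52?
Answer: -259139/5187 ≈ -49.959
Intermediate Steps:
z(r, a) = -2 + 2*a/(13 + r) (z(r, a) = -2 + (a + a)/(r + 13) = -2 + (2*a)/(13 + r) = -2 + 2*a/(13 + r))
O = -39961/6916 (O = 225/(-52) + 193/(-133) = 225*(-1/52) + 193*(-1/133) = -225/52 - 193/133 = -39961/6916 ≈ -5.7781)
O*z(-10, -17) - 127 = -39961*(-13 - 17 - 1*(-10))/(3458*(13 - 10)) - 127 = -39961*(-13 - 17 + 10)/(3458*3) - 127 = -39961*(-20)/(3458*3) - 127 = -39961/6916*(-40/3) - 127 = 399610/5187 - 127 = -259139/5187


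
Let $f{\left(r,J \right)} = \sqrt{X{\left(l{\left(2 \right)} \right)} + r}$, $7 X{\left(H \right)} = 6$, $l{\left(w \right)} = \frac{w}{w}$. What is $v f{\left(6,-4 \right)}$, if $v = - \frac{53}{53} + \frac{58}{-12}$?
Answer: $- \frac{10 \sqrt{21}}{3} \approx -15.275$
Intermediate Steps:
$l{\left(w \right)} = 1$
$X{\left(H \right)} = \frac{6}{7}$ ($X{\left(H \right)} = \frac{1}{7} \cdot 6 = \frac{6}{7}$)
$f{\left(r,J \right)} = \sqrt{\frac{6}{7} + r}$
$v = - \frac{35}{6}$ ($v = \left(-53\right) \frac{1}{53} + 58 \left(- \frac{1}{12}\right) = -1 - \frac{29}{6} = - \frac{35}{6} \approx -5.8333$)
$v f{\left(6,-4 \right)} = - \frac{35 \frac{\sqrt{42 + 49 \cdot 6}}{7}}{6} = - \frac{35 \frac{\sqrt{42 + 294}}{7}}{6} = - \frac{35 \frac{\sqrt{336}}{7}}{6} = - \frac{35 \frac{4 \sqrt{21}}{7}}{6} = - \frac{10 \sqrt{21}}{3}$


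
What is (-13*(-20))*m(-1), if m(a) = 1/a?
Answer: -260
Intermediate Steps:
(-13*(-20))*m(-1) = -13*(-20)/(-1) = 260*(-1) = -260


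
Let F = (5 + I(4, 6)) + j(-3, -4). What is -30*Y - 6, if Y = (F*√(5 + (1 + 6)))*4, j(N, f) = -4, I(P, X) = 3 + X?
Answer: -6 - 2400*√3 ≈ -4162.9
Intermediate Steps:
F = 10 (F = (5 + (3 + 6)) - 4 = (5 + 9) - 4 = 14 - 4 = 10)
Y = 80*√3 (Y = (10*√(5 + (1 + 6)))*4 = (10*√(5 + 7))*4 = (10*√12)*4 = (10*(2*√3))*4 = (20*√3)*4 = 80*√3 ≈ 138.56)
-30*Y - 6 = -2400*√3 - 6 = -6 - 2400*√3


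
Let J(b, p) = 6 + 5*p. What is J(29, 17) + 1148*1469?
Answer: 1686503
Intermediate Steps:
J(29, 17) + 1148*1469 = (6 + 5*17) + 1148*1469 = (6 + 85) + 1686412 = 91 + 1686412 = 1686503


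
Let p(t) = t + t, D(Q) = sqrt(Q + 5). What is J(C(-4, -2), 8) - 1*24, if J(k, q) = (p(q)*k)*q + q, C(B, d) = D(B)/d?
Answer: -80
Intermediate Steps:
D(Q) = sqrt(5 + Q)
p(t) = 2*t
C(B, d) = sqrt(5 + B)/d
J(k, q) = q + 2*k*q**2 (J(k, q) = ((2*q)*k)*q + q = (2*k*q)*q + q = 2*k*q**2 + q = q + 2*k*q**2)
J(C(-4, -2), 8) - 1*24 = 8*(1 + 2*(sqrt(5 - 4)/(-2))*8) - 1*24 = 8*(1 + 2*(-sqrt(1)/2)*8) - 24 = 8*(1 + 2*(-1/2*1)*8) - 24 = 8*(1 + 2*(-1/2)*8) - 24 = 8*(1 - 8) - 24 = 8*(-7) - 24 = -56 - 24 = -80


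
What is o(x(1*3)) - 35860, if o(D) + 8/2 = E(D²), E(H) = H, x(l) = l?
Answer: -35855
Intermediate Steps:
o(D) = -4 + D²
o(x(1*3)) - 35860 = (-4 + (1*3)²) - 35860 = (-4 + 3²) - 35860 = (-4 + 9) - 35860 = 5 - 35860 = -35855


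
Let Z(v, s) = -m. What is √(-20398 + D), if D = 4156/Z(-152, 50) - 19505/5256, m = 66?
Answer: I*√1900196682274/9636 ≈ 143.05*I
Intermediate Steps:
Z(v, s) = -66 (Z(v, s) = -1*66 = -66)
D = -3855211/57816 (D = 4156/(-66) - 19505/5256 = 4156*(-1/66) - 19505*1/5256 = -2078/33 - 19505/5256 = -3855211/57816 ≈ -66.681)
√(-20398 + D) = √(-20398 - 3855211/57816) = √(-1183185979/57816) = I*√1900196682274/9636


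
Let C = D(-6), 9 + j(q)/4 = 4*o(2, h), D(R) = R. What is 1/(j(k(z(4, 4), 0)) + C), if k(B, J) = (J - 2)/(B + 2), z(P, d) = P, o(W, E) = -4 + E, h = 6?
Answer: -⅒ ≈ -0.10000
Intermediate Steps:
k(B, J) = (-2 + J)/(2 + B)
j(q) = -4 (j(q) = -36 + 4*(4*(-4 + 6)) = -36 + 4*(4*2) = -36 + 4*8 = -36 + 32 = -4)
C = -6
1/(j(k(z(4, 4), 0)) + C) = 1/(-4 - 6) = 1/(-10) = -⅒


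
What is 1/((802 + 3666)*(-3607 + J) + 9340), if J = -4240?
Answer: -1/35051056 ≈ -2.8530e-8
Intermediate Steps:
1/((802 + 3666)*(-3607 + J) + 9340) = 1/((802 + 3666)*(-3607 - 4240) + 9340) = 1/(4468*(-7847) + 9340) = 1/(-35060396 + 9340) = 1/(-35051056) = -1/35051056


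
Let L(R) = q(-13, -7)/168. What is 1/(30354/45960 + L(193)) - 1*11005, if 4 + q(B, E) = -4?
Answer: -1084701035/98579 ≈ -11003.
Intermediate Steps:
q(B, E) = -8 (q(B, E) = -4 - 4 = -8)
L(R) = -1/21 (L(R) = -8/168 = -8*1/168 = -1/21)
1/(30354/45960 + L(193)) - 1*11005 = 1/(30354/45960 - 1/21) - 1*11005 = 1/(30354*(1/45960) - 1/21) - 11005 = 1/(5059/7660 - 1/21) - 11005 = 1/(98579/160860) - 11005 = 160860/98579 - 11005 = -1084701035/98579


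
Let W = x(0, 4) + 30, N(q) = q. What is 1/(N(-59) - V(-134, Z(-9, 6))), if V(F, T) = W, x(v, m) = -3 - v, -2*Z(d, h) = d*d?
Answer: -1/86 ≈ -0.011628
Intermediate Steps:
Z(d, h) = -d²/2 (Z(d, h) = -d*d/2 = -d²/2)
W = 27 (W = (-3 - 1*0) + 30 = (-3 + 0) + 30 = -3 + 30 = 27)
V(F, T) = 27
1/(N(-59) - V(-134, Z(-9, 6))) = 1/(-59 - 1*27) = 1/(-59 - 27) = 1/(-86) = -1/86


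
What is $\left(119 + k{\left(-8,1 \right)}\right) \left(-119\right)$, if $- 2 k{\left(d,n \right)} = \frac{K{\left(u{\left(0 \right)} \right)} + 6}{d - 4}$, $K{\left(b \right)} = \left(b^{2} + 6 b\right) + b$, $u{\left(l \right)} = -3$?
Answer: $- \frac{56525}{4} \approx -14131.0$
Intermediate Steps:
$K{\left(b \right)} = b^{2} + 7 b$
$k{\left(d,n \right)} = \frac{3}{-4 + d}$ ($k{\left(d,n \right)} = - \frac{\left(- 3 \left(7 - 3\right) + 6\right) \frac{1}{d - 4}}{2} = - \frac{\left(\left(-3\right) 4 + 6\right) \frac{1}{-4 + d}}{2} = - \frac{\left(-12 + 6\right) \frac{1}{-4 + d}}{2} = - \frac{\left(-6\right) \frac{1}{-4 + d}}{2} = \frac{3}{-4 + d}$)
$\left(119 + k{\left(-8,1 \right)}\right) \left(-119\right) = \left(119 + \frac{3}{-4 - 8}\right) \left(-119\right) = \left(119 + \frac{3}{-12}\right) \left(-119\right) = \left(119 + 3 \left(- \frac{1}{12}\right)\right) \left(-119\right) = \left(119 - \frac{1}{4}\right) \left(-119\right) = \frac{475}{4} \left(-119\right) = - \frac{56525}{4}$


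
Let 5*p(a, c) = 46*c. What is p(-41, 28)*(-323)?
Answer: -416024/5 ≈ -83205.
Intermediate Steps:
p(a, c) = 46*c/5 (p(a, c) = (46*c)/5 = 46*c/5)
p(-41, 28)*(-323) = ((46/5)*28)*(-323) = (1288/5)*(-323) = -416024/5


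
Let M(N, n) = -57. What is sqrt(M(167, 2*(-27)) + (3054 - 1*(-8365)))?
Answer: sqrt(11362) ≈ 106.59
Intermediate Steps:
sqrt(M(167, 2*(-27)) + (3054 - 1*(-8365))) = sqrt(-57 + (3054 - 1*(-8365))) = sqrt(-57 + (3054 + 8365)) = sqrt(-57 + 11419) = sqrt(11362)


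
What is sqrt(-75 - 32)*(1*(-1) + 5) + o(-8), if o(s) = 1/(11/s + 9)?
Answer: 8/61 + 4*I*sqrt(107) ≈ 0.13115 + 41.376*I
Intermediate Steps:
o(s) = 1/(9 + 11/s)
sqrt(-75 - 32)*(1*(-1) + 5) + o(-8) = sqrt(-75 - 32)*(1*(-1) + 5) - 8/(11 + 9*(-8)) = sqrt(-107)*(-1 + 5) - 8/(11 - 72) = (I*sqrt(107))*4 - 8/(-61) = 4*I*sqrt(107) - 8*(-1/61) = 4*I*sqrt(107) + 8/61 = 8/61 + 4*I*sqrt(107)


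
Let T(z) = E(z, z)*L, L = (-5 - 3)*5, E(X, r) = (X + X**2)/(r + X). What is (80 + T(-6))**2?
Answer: 32400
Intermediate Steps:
E(X, r) = (X + X**2)/(X + r)
L = -40 (L = -8*5 = -40)
T(z) = -20 - 20*z (T(z) = (z*(1 + z)/(z + z))*(-40) = (z*(1 + z)/((2*z)))*(-40) = (z*(1/(2*z))*(1 + z))*(-40) = (1/2 + z/2)*(-40) = -20 - 20*z)
(80 + T(-6))**2 = (80 + (-20 - 20*(-6)))**2 = (80 + (-20 + 120))**2 = (80 + 100)**2 = 180**2 = 32400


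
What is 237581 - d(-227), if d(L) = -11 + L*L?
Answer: 186063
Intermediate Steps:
d(L) = -11 + L²
237581 - d(-227) = 237581 - (-11 + (-227)²) = 237581 - (-11 + 51529) = 237581 - 1*51518 = 237581 - 51518 = 186063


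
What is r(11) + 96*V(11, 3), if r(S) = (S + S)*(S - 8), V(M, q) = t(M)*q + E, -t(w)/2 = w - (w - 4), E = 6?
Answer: -1662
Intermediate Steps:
t(w) = -8 (t(w) = -2*(w - (w - 4)) = -2*(w - (-4 + w)) = -2*(w + (4 - w)) = -2*4 = -8)
V(M, q) = 6 - 8*q (V(M, q) = -8*q + 6 = 6 - 8*q)
r(S) = 2*S*(-8 + S) (r(S) = (2*S)*(-8 + S) = 2*S*(-8 + S))
r(11) + 96*V(11, 3) = 2*11*(-8 + 11) + 96*(6 - 8*3) = 2*11*3 + 96*(6 - 24) = 66 + 96*(-18) = 66 - 1728 = -1662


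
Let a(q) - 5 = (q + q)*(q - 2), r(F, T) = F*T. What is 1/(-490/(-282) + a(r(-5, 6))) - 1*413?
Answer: -112199569/271670 ≈ -413.00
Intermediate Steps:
a(q) = 5 + 2*q*(-2 + q) (a(q) = 5 + (q + q)*(q - 2) = 5 + (2*q)*(-2 + q) = 5 + 2*q*(-2 + q))
1/(-490/(-282) + a(r(-5, 6))) - 1*413 = 1/(-490/(-282) + (5 - (-20)*6 + 2*(-5*6)²)) - 1*413 = 1/(-490*(-1/282) + (5 - 4*(-30) + 2*(-30)²)) - 413 = 1/(245/141 + (5 + 120 + 2*900)) - 413 = 1/(245/141 + (5 + 120 + 1800)) - 413 = 1/(245/141 + 1925) - 413 = 1/(271670/141) - 413 = 141/271670 - 413 = -112199569/271670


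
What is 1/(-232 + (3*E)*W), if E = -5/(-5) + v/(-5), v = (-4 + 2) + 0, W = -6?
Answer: -5/1286 ≈ -0.0038880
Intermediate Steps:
v = -2 (v = -2 + 0 = -2)
E = 7/5 (E = -5/(-5) - 2/(-5) = -5*(-1/5) - 2*(-1/5) = 1 + 2/5 = 7/5 ≈ 1.4000)
1/(-232 + (3*E)*W) = 1/(-232 + (3*(7/5))*(-6)) = 1/(-232 + (21/5)*(-6)) = 1/(-232 - 126/5) = 1/(-1286/5) = -5/1286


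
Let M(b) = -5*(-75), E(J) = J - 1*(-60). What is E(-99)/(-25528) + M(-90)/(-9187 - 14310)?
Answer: -8656617/599831416 ≈ -0.014432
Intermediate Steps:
E(J) = 60 + J (E(J) = J + 60 = 60 + J)
M(b) = 375
E(-99)/(-25528) + M(-90)/(-9187 - 14310) = (60 - 99)/(-25528) + 375/(-9187 - 14310) = -39*(-1/25528) + 375/(-23497) = 39/25528 + 375*(-1/23497) = 39/25528 - 375/23497 = -8656617/599831416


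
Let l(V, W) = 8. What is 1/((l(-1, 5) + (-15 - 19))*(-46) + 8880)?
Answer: 1/10076 ≈ 9.9246e-5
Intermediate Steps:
1/((l(-1, 5) + (-15 - 19))*(-46) + 8880) = 1/((8 + (-15 - 19))*(-46) + 8880) = 1/((8 - 34)*(-46) + 8880) = 1/(-26*(-46) + 8880) = 1/(1196 + 8880) = 1/10076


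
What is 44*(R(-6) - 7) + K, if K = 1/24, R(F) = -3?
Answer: -10559/24 ≈ -439.96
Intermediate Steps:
K = 1/24 ≈ 0.041667
44*(R(-6) - 7) + K = 44*(-3 - 7) + 1/24 = 44*(-10) + 1/24 = -440 + 1/24 = -10559/24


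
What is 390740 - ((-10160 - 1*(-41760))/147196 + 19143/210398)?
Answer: 3025277076834023/7742436002 ≈ 3.9074e+5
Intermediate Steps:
390740 - ((-10160 - 1*(-41760))/147196 + 19143/210398) = 390740 - ((-10160 + 41760)*(1/147196) + 19143*(1/210398)) = 390740 - (31600*(1/147196) + 19143/210398) = 390740 - (7900/36799 + 19143/210398) = 390740 - 1*2366587457/7742436002 = 390740 - 2366587457/7742436002 = 3025277076834023/7742436002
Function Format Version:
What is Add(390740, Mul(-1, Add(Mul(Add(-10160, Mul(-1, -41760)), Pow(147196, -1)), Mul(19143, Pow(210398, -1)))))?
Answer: Rational(3025277076834023, 7742436002) ≈ 3.9074e+5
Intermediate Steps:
Add(390740, Mul(-1, Add(Mul(Add(-10160, Mul(-1, -41760)), Pow(147196, -1)), Mul(19143, Pow(210398, -1))))) = Add(390740, Mul(-1, Add(Mul(Add(-10160, 41760), Rational(1, 147196)), Mul(19143, Rational(1, 210398))))) = Add(390740, Mul(-1, Add(Mul(31600, Rational(1, 147196)), Rational(19143, 210398)))) = Add(390740, Mul(-1, Add(Rational(7900, 36799), Rational(19143, 210398)))) = Add(390740, Mul(-1, Rational(2366587457, 7742436002))) = Add(390740, Rational(-2366587457, 7742436002)) = Rational(3025277076834023, 7742436002)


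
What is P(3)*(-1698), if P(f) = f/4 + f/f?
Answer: -5943/2 ≈ -2971.5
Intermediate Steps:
P(f) = 1 + f/4 (P(f) = f*(¼) + 1 = f/4 + 1 = 1 + f/4)
P(3)*(-1698) = (1 + (¼)*3)*(-1698) = (1 + ¾)*(-1698) = (7/4)*(-1698) = -5943/2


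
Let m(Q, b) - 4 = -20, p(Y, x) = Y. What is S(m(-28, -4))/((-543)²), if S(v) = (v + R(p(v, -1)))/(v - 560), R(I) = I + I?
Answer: 1/3538188 ≈ 2.8263e-7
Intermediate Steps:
R(I) = 2*I
m(Q, b) = -16 (m(Q, b) = 4 - 20 = -16)
S(v) = 3*v/(-560 + v) (S(v) = (v + 2*v)/(v - 560) = (3*v)/(-560 + v) = 3*v/(-560 + v))
S(m(-28, -4))/((-543)²) = (3*(-16)/(-560 - 16))/((-543)²) = (3*(-16)/(-576))/294849 = (3*(-16)*(-1/576))*(1/294849) = (1/12)*(1/294849) = 1/3538188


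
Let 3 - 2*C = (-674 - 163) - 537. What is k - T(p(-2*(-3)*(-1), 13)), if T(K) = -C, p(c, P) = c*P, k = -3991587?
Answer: -7981797/2 ≈ -3.9909e+6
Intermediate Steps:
C = 1377/2 (C = 3/2 - ((-674 - 163) - 537)/2 = 3/2 - (-837 - 537)/2 = 3/2 - ½*(-1374) = 3/2 + 687 = 1377/2 ≈ 688.50)
p(c, P) = P*c
T(K) = -1377/2 (T(K) = -1*1377/2 = -1377/2)
k - T(p(-2*(-3)*(-1), 13)) = -3991587 - 1*(-1377/2) = -3991587 + 1377/2 = -7981797/2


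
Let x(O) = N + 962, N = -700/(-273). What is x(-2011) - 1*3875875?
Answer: -151121507/39 ≈ -3.8749e+6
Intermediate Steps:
N = 100/39 (N = -700*(-1/273) = 100/39 ≈ 2.5641)
x(O) = 37618/39 (x(O) = 100/39 + 962 = 37618/39)
x(-2011) - 1*3875875 = 37618/39 - 1*3875875 = 37618/39 - 3875875 = -151121507/39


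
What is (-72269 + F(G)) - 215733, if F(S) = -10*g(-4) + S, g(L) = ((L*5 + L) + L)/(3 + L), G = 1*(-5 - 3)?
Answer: -288290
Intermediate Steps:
G = -8 (G = 1*(-8) = -8)
g(L) = 7*L/(3 + L) (g(L) = ((5*L + L) + L)/(3 + L) = (6*L + L)/(3 + L) = (7*L)/(3 + L) = 7*L/(3 + L))
F(S) = -280 + S (F(S) = -70*(-4)/(3 - 4) + S = -70*(-4)/(-1) + S = -70*(-4)*(-1) + S = -10*28 + S = -280 + S)
(-72269 + F(G)) - 215733 = (-72269 + (-280 - 8)) - 215733 = (-72269 - 288) - 215733 = -72557 - 215733 = -288290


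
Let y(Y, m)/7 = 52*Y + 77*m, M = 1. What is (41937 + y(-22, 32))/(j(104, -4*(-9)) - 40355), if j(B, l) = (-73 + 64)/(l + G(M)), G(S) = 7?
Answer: -2200611/1735274 ≈ -1.2682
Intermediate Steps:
y(Y, m) = 364*Y + 539*m (y(Y, m) = 7*(52*Y + 77*m) = 364*Y + 539*m)
j(B, l) = -9/(7 + l) (j(B, l) = (-73 + 64)/(l + 7) = -9/(7 + l))
(41937 + y(-22, 32))/(j(104, -4*(-9)) - 40355) = (41937 + (364*(-22) + 539*32))/(-9/(7 - 4*(-9)) - 40355) = (41937 + (-8008 + 17248))/(-9/(7 + 36) - 40355) = (41937 + 9240)/(-9/43 - 40355) = 51177/(-9*1/43 - 40355) = 51177/(-9/43 - 40355) = 51177/(-1735274/43) = 51177*(-43/1735274) = -2200611/1735274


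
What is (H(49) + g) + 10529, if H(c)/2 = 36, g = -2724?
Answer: 7877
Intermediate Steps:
H(c) = 72 (H(c) = 2*36 = 72)
(H(49) + g) + 10529 = (72 - 2724) + 10529 = -2652 + 10529 = 7877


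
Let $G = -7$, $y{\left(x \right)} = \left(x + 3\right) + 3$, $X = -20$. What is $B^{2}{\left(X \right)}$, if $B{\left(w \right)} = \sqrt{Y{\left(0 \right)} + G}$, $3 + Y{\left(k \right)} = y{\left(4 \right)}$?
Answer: $0$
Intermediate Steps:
$y{\left(x \right)} = 6 + x$ ($y{\left(x \right)} = \left(3 + x\right) + 3 = 6 + x$)
$Y{\left(k \right)} = 7$ ($Y{\left(k \right)} = -3 + \left(6 + 4\right) = -3 + 10 = 7$)
$B{\left(w \right)} = 0$ ($B{\left(w \right)} = \sqrt{7 - 7} = \sqrt{0} = 0$)
$B^{2}{\left(X \right)} = 0^{2} = 0$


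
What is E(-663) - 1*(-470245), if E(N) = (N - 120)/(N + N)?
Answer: 207848551/442 ≈ 4.7025e+5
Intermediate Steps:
E(N) = (-120 + N)/(2*N) (E(N) = (-120 + N)/((2*N)) = (-120 + N)*(1/(2*N)) = (-120 + N)/(2*N))
E(-663) - 1*(-470245) = (½)*(-120 - 663)/(-663) - 1*(-470245) = (½)*(-1/663)*(-783) + 470245 = 261/442 + 470245 = 207848551/442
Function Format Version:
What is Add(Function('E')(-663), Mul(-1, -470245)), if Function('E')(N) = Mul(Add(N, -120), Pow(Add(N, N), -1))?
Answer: Rational(207848551, 442) ≈ 4.7025e+5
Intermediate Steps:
Function('E')(N) = Mul(Rational(1, 2), Pow(N, -1), Add(-120, N)) (Function('E')(N) = Mul(Add(-120, N), Pow(Mul(2, N), -1)) = Mul(Add(-120, N), Mul(Rational(1, 2), Pow(N, -1))) = Mul(Rational(1, 2), Pow(N, -1), Add(-120, N)))
Add(Function('E')(-663), Mul(-1, -470245)) = Add(Mul(Rational(1, 2), Pow(-663, -1), Add(-120, -663)), Mul(-1, -470245)) = Add(Mul(Rational(1, 2), Rational(-1, 663), -783), 470245) = Add(Rational(261, 442), 470245) = Rational(207848551, 442)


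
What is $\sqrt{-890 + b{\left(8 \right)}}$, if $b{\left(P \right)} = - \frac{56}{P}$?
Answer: $i \sqrt{897} \approx 29.95 i$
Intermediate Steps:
$\sqrt{-890 + b{\left(8 \right)}} = \sqrt{-890 - \frac{56}{8}} = \sqrt{-890 - 7} = \sqrt{-897} = i \sqrt{897}$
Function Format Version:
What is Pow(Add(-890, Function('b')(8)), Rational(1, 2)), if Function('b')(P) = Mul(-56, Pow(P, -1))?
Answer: Mul(I, Pow(897, Rational(1, 2))) ≈ Mul(29.950, I)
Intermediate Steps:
Pow(Add(-890, Function('b')(8)), Rational(1, 2)) = Pow(Add(-890, Mul(-56, Pow(8, -1))), Rational(1, 2)) = Pow(Add(-890, Mul(-56, Rational(1, 8))), Rational(1, 2)) = Pow(Add(-890, -7), Rational(1, 2)) = Pow(-897, Rational(1, 2)) = Mul(I, Pow(897, Rational(1, 2)))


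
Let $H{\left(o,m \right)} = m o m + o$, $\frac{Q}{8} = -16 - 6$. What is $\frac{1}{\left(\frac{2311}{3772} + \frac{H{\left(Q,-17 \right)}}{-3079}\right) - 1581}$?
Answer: $- \frac{11613988}{18162076579} \approx -0.00063946$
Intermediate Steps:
$Q = -176$ ($Q = 8 \left(-16 - 6\right) = 8 \left(-22\right) = -176$)
$H{\left(o,m \right)} = o + o m^{2}$ ($H{\left(o,m \right)} = o m^{2} + o = o + o m^{2}$)
$\frac{1}{\left(\frac{2311}{3772} + \frac{H{\left(Q,-17 \right)}}{-3079}\right) - 1581} = \frac{1}{\left(\frac{2311}{3772} + \frac{\left(-176\right) \left(1 + \left(-17\right)^{2}\right)}{-3079}\right) - 1581} = \frac{1}{\left(2311 \cdot \frac{1}{3772} + - 176 \left(1 + 289\right) \left(- \frac{1}{3079}\right)\right) - 1581} = \frac{1}{\left(\frac{2311}{3772} + \left(-176\right) 290 \left(- \frac{1}{3079}\right)\right) - 1581} = \frac{1}{\left(\frac{2311}{3772} - - \frac{51040}{3079}\right) - 1581} = \frac{1}{\left(\frac{2311}{3772} + \frac{51040}{3079}\right) - 1581} = \frac{1}{\frac{199638449}{11613988} - 1581} = \frac{1}{- \frac{18162076579}{11613988}} = - \frac{11613988}{18162076579}$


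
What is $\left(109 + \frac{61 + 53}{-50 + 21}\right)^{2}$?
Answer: $\frac{9284209}{841} \approx 11039.0$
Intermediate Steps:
$\left(109 + \frac{61 + 53}{-50 + 21}\right)^{2} = \left(109 + \frac{114}{-29}\right)^{2} = \left(109 + 114 \left(- \frac{1}{29}\right)\right)^{2} = \left(109 - \frac{114}{29}\right)^{2} = \left(\frac{3047}{29}\right)^{2} = \frac{9284209}{841}$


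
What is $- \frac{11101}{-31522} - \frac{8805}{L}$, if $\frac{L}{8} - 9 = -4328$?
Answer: $\frac{330556481}{544574072} \approx 0.607$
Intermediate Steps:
$L = -34552$ ($L = 72 + 8 \left(-4328\right) = 72 - 34624 = -34552$)
$- \frac{11101}{-31522} - \frac{8805}{L} = - \frac{11101}{-31522} - \frac{8805}{-34552} = \left(-11101\right) \left(- \frac{1}{31522}\right) - - \frac{8805}{34552} = \frac{11101}{31522} + \frac{8805}{34552} = \frac{330556481}{544574072}$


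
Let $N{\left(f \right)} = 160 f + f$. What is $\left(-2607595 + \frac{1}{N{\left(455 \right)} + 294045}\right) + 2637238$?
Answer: $\frac{10887873901}{367300} \approx 29643.0$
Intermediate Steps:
$N{\left(f \right)} = 161 f$
$\left(-2607595 + \frac{1}{N{\left(455 \right)} + 294045}\right) + 2637238 = \left(-2607595 + \frac{1}{161 \cdot 455 + 294045}\right) + 2637238 = \left(-2607595 + \frac{1}{73255 + 294045}\right) + 2637238 = \left(-2607595 + \frac{1}{367300}\right) + 2637238 = - \frac{957769643499}{367300} + 2637238 = \frac{10887873901}{367300}$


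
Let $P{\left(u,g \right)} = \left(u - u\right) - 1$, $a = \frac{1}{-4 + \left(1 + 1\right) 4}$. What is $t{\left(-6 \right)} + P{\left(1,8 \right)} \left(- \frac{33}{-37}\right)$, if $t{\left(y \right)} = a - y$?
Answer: $\frac{793}{148} \approx 5.3581$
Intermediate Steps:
$a = \frac{1}{4}$ ($a = \frac{1}{-4 + 2 \cdot 4} = \frac{1}{-4 + 8} = \frac{1}{4} \approx 0.25$)
$P{\left(u,g \right)} = -1$ ($P{\left(u,g \right)} = 0 - 1 = -1$)
$t{\left(y \right)} = \frac{1}{4} - y$
$t{\left(-6 \right)} + P{\left(1,8 \right)} \left(- \frac{33}{-37}\right) = \left(\frac{1}{4} - -6\right) - - \frac{33}{-37} = \left(\frac{1}{4} + 6\right) - \left(-33\right) \left(- \frac{1}{37}\right) = \frac{25}{4} - \frac{33}{37} = \frac{793}{148}$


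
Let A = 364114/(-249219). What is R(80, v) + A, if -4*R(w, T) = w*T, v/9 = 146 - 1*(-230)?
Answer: -16867506034/249219 ≈ -67682.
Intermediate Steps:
v = 3384 (v = 9*(146 - 1*(-230)) = 9*(146 + 230) = 9*376 = 3384)
R(w, T) = -T*w/4 (R(w, T) = -w*T/4 = -T*w/4)
A = -364114/249219 (A = 364114*(-1/249219) = -364114/249219 ≈ -1.4610)
R(80, v) + A = -¼*3384*80 - 364114/249219 = -67680 - 364114/249219 = -16867506034/249219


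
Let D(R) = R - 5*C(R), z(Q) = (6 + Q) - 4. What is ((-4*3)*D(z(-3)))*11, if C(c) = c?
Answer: -528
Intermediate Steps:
z(Q) = 2 + Q
D(R) = -4*R (D(R) = R - 5*R = -4*R)
((-4*3)*D(z(-3)))*11 = ((-4*3)*(-4*(2 - 3)))*11 = -(-48)*(-1)*11 = -12*4*11 = -48*11 = -528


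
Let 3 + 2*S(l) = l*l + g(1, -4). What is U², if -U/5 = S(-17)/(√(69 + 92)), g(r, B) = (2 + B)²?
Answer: 525625/161 ≈ 3264.8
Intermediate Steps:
S(l) = ½ + l²/2 (S(l) = -3/2 + (l*l + (2 - 4)²)/2 = -3/2 + (l² + (-2)²)/2 = -3/2 + (l² + 4)/2 = -3/2 + (4 + l²)/2 = -3/2 + (2 + l²/2) = ½ + l²/2)
U = -725*√161/161 (U = -5*(½ + (½)*(-17)²)/(√(69 + 92)) = -5*(½ + (½)*289)/(√161) = -5*(½ + 289/2)*√161/161 = -725*√161/161 ≈ -57.138)
U² = (-725*√161/161)² = 525625/161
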